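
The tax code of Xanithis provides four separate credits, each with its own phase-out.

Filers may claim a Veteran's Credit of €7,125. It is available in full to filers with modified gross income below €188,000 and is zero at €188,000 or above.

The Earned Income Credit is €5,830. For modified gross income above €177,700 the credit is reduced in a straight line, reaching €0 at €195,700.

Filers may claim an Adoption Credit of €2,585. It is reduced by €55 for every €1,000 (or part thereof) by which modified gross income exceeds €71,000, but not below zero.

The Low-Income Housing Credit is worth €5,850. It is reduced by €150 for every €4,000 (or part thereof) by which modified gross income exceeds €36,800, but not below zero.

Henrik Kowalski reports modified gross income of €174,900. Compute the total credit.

€13,555

Veteran's Credit: €174,900 is below the €188,000 cutoff, so the full €7,125 applies.
Earned Income Credit: €174,900 is at or below the €177,700 threshold, so the full €5,830 applies.
Adoption Credit: income exceeds €71,000 by €103,900 → 104 increments × €55 = €5,720 ≥ base, so the credit is €0.
Low-Income Housing Credit: income exceeds €36,800 by €138,100, which is 35 full-or-partial €4,000 increments; reduction = 35 × €150 = €5,250, leaving €600.
Total: €7,125 + €5,830 + €0 + €600 = €13,555.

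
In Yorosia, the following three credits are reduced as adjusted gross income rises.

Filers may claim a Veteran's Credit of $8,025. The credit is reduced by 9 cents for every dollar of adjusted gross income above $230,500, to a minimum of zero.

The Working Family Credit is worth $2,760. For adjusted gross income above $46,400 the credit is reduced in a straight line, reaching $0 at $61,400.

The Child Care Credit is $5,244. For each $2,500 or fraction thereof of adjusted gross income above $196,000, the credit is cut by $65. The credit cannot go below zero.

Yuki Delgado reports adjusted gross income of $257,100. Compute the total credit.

Veteran's Credit: 9% of the $26,600 excess over $230,500 is $2,394; credit = $8,025 − $2,394 = $5,631.
Working Family Credit: $257,100 is at or above $61,400, so the credit is $0.
Child Care Credit: income exceeds $196,000 by $61,100, which is 25 full-or-partial $2,500 increments; reduction = 25 × $65 = $1,625, leaving $3,619.
Total: $5,631 + $0 + $3,619 = $9,250.

$9,250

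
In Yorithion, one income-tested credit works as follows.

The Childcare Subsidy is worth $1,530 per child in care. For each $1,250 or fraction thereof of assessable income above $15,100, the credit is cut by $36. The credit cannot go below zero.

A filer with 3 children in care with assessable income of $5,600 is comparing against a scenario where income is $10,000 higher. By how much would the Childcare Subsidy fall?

$36

At $5,600 — base = 3 × $1,530 = $4,590. $5,600 is at or below the $15,100 threshold, so the full $4,590 applies.
At $15,600 — base = 3 × $1,530 = $4,590. income exceeds $15,100 by $500, which is 1 full-or-partial $1,250 increment; reduction = 1 × $36 = $36, leaving $4,554.
Lost: $4,590 − $4,554 = $36.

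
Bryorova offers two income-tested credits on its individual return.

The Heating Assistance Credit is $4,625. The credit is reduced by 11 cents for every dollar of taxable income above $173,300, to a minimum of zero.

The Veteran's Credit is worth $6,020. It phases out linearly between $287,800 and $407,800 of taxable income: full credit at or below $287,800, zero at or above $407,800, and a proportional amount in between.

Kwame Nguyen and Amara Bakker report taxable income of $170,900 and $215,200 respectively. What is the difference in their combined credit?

Kwame ($170,900): Heating Assistance Credit: $170,900 is at or below the $173,300 threshold, so the full $4,625 applies. Veteran's Credit: $170,900 is at or below the $287,800 threshold, so the full $6,020 applies. total $4,625 + $6,020 = $10,645
Amara ($215,200): Heating Assistance Credit: 11% of the $41,900 excess over $173,300 is $4,609; credit = $4,625 − $4,609 = $16. Veteran's Credit: $215,200 is at or below the $287,800 threshold, so the full $6,020 applies. total $16 + $6,020 = $6,036
Difference: |$10,645 − $6,036| = $4,609.

$4,609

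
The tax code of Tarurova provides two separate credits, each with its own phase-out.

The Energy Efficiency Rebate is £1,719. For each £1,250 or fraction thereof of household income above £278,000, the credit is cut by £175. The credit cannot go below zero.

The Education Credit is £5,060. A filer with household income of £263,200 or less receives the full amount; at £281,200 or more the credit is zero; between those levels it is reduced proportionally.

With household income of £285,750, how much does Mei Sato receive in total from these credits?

£494

Energy Efficiency Rebate: income exceeds £278,000 by £7,750, which is 7 full-or-partial £1,250 increments; reduction = 7 × £175 = £1,225, leaving £494.
Education Credit: £285,750 is at or above £281,200, so the credit is £0.
Total: £494 + £0 = £494.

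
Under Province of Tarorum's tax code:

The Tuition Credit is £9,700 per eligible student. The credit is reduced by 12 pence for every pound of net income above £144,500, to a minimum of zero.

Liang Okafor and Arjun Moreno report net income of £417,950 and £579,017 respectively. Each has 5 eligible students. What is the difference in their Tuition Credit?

Liang (£417,950): Tuition Credit: base = 5 × £9,700 = £48,500. 12% of the £273,450 excess over £144,500 is £32,814; credit = £48,500 − £32,814 = £15,686.
Arjun (£579,017): Tuition Credit: base = 5 × £9,700 = £48,500. 12% of the £434,517 excess over £144,500 is £52,142.04 ≥ base, so the credit is £0.
Difference: |£15,686 − £0| = £15,686.

£15,686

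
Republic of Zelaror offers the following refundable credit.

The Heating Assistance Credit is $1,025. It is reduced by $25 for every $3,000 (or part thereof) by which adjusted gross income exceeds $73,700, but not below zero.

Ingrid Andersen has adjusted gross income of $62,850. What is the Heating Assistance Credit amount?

Heating Assistance Credit: $62,850 is at or below the $73,700 threshold, so the full $1,025 applies.

$1,025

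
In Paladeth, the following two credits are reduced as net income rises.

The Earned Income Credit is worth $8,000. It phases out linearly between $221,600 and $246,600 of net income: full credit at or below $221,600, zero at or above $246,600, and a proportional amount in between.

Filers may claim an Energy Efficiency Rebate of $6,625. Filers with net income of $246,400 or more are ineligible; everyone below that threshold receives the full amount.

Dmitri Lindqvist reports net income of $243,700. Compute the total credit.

Earned Income Credit: $243,700 is $22,100 into a $25,000 phase-out range, leaving 2,900/25,000 of the credit: $8,000 × 2,900/25,000 = $928.
Energy Efficiency Rebate: $243,700 is below the $246,400 cutoff, so the full $6,625 applies.
Total: $928 + $6,625 = $7,553.

$7,553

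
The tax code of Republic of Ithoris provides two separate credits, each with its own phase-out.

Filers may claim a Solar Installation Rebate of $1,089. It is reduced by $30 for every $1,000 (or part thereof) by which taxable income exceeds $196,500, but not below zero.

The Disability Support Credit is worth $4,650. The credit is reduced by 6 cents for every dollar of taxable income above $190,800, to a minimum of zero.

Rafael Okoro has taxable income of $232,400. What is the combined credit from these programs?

Solar Installation Rebate: income exceeds $196,500 by $35,900, which is 36 full-or-partial $1,000 increments; reduction = 36 × $30 = $1,080, leaving $9.
Disability Support Credit: 6% of the $41,600 excess over $190,800 is $2,496; credit = $4,650 − $2,496 = $2,154.
Total: $9 + $2,154 = $2,163.

$2,163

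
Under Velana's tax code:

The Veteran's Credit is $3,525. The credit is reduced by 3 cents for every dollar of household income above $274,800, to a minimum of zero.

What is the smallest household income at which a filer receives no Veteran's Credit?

The credit falls by 3% of each dollar above $274,800, so it reaches zero when the excess is $3,525 / 3% = $117,500: income = $274,800 + $117,500 = $392,300.

$392,300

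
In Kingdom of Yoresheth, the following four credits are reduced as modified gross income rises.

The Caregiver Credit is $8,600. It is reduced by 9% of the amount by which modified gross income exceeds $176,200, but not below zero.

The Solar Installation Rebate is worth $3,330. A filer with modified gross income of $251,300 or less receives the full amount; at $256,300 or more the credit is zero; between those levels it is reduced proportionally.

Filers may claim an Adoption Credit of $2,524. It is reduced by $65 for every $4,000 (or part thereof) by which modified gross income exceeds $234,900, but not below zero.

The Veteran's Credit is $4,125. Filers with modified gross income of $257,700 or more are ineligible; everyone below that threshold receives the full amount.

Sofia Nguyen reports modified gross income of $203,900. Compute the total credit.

Caregiver Credit: 9% of the $27,700 excess over $176,200 is $2,493; credit = $8,600 − $2,493 = $6,107.
Solar Installation Rebate: $203,900 is at or below the $251,300 threshold, so the full $3,330 applies.
Adoption Credit: $203,900 is at or below the $234,900 threshold, so the full $2,524 applies.
Veteran's Credit: $203,900 is below the $257,700 cutoff, so the full $4,125 applies.
Total: $6,107 + $3,330 + $2,524 + $4,125 = $16,086.

$16,086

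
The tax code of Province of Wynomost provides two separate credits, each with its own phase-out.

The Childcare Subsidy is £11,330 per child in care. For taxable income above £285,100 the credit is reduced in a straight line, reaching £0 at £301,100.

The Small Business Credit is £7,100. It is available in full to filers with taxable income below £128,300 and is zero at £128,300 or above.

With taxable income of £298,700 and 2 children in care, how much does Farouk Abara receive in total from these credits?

£3,399

Childcare Subsidy: base = 2 × £11,330 = £22,660. £298,700 is £13,600 into a £16,000 phase-out range, leaving 2,400/16,000 of the credit: £22,660 × 2,400/16,000 = £3,399.
Small Business Credit: £298,700 meets or exceeds the £128,300 cutoff, so the credit is £0.
Total: £3,399 + £0 = £3,399.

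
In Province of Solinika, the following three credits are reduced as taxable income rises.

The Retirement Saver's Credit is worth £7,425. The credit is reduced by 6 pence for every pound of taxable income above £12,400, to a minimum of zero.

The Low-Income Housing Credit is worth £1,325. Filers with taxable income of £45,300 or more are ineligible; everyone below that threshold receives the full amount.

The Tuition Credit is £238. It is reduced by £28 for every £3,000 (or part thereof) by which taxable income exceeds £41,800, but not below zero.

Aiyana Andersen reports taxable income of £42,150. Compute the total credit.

£7,175

Retirement Saver's Credit: 6% of the £29,750 excess over £12,400 is £1,785; credit = £7,425 − £1,785 = £5,640.
Low-Income Housing Credit: £42,150 is below the £45,300 cutoff, so the full £1,325 applies.
Tuition Credit: income exceeds £41,800 by £350, which is 1 full-or-partial £3,000 increment; reduction = 1 × £28 = £28, leaving £210.
Total: £5,640 + £1,325 + £210 = £7,175.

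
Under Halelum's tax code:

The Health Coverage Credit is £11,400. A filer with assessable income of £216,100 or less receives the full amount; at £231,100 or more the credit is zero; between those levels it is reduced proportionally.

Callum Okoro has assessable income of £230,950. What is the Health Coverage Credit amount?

£114

Health Coverage Credit: £230,950 is £14,850 into a £15,000 phase-out range, leaving 150/15,000 of the credit: £11,400 × 150/15,000 = £114.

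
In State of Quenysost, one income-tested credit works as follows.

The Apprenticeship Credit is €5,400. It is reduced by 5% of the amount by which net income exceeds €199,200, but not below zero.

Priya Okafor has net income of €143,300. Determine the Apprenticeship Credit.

Apprenticeship Credit: €143,300 is at or below the €199,200 threshold, so the full €5,400 applies.

€5,400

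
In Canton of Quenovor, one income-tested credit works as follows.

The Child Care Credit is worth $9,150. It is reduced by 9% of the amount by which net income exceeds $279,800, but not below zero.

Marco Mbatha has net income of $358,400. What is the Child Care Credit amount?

Child Care Credit: 9% of the $78,600 excess over $279,800 is $7,074; credit = $9,150 − $7,074 = $2,076.

$2,076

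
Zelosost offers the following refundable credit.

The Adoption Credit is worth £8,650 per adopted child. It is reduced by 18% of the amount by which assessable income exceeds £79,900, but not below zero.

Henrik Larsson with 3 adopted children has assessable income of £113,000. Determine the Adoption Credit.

Adoption Credit: base = 3 × £8,650 = £25,950. 18% of the £33,100 excess over £79,900 is £5,958; credit = £25,950 − £5,958 = £19,992.

£19,992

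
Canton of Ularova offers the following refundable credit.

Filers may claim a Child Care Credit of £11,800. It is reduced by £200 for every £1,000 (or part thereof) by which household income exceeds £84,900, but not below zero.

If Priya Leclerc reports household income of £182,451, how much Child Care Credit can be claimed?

£0

Child Care Credit: income exceeds £84,900 by £97,551 → 98 increments × £200 = £19,600 ≥ base, so the credit is £0.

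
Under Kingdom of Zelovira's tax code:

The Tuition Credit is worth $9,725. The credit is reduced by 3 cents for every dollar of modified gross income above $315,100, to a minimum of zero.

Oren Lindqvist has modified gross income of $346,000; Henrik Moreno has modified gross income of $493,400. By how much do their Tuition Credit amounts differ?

$4,422

Oren ($346,000): Tuition Credit: 3% of the $30,900 excess over $315,100 is $927; credit = $9,725 − $927 = $8,798.
Henrik ($493,400): Tuition Credit: 3% of the $178,300 excess over $315,100 is $5,349; credit = $9,725 − $5,349 = $4,376.
Difference: |$8,798 − $4,376| = $4,422.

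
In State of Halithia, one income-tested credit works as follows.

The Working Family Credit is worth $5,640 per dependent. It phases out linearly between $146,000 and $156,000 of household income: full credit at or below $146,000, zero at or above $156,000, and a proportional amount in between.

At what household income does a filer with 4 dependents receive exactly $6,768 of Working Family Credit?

$153,000

Full credit = 4 × $5,640 = $22,560.
$6,768 is 6,768/22,560 of the full $22,560, so 15,792/22,560 of the $10,000 range has been used: income = $146,000 + $10,000 × 15,792/22,560 = $153,000.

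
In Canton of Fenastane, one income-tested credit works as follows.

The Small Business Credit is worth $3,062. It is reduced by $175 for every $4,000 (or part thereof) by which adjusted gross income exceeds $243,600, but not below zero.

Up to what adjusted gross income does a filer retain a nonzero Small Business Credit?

$311,600

After 17 increments the reduction is 17 × $175 = $2,975, leaving $87; one more increment wipes it out. Increment 17 ends at excess 17 × $4,000 = $68,000, so the highest qualifying income is $243,600 + $68,000 = $311,600.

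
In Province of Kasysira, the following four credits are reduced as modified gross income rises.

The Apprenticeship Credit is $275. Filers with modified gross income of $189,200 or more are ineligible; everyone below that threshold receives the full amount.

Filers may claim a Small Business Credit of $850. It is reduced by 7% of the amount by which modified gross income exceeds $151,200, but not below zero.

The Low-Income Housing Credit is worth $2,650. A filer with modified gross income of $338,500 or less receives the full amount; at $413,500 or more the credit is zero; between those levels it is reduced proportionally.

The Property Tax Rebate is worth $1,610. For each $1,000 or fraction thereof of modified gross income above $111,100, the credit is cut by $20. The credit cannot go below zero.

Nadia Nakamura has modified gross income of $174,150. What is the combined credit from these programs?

$3,255

Apprenticeship Credit: $174,150 is below the $189,200 cutoff, so the full $275 applies.
Small Business Credit: 7% of the $22,950 excess over $151,200 is $1,606.50 ≥ base, so the credit is $0.
Low-Income Housing Credit: $174,150 is at or below the $338,500 threshold, so the full $2,650 applies.
Property Tax Rebate: income exceeds $111,100 by $63,050, which is 64 full-or-partial $1,000 increments; reduction = 64 × $20 = $1,280, leaving $330.
Total: $275 + $0 + $2,650 + $330 = $3,255.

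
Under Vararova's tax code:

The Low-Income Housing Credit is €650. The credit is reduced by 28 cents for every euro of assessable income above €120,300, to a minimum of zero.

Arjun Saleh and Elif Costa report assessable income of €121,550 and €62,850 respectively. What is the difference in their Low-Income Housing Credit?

Arjun (€121,550): Low-Income Housing Credit: 28% of the €1,250 excess over €120,300 is €350; credit = €650 − €350 = €300.
Elif (€62,850): Low-Income Housing Credit: €62,850 is at or below the €120,300 threshold, so the full €650 applies.
Difference: |€300 − €650| = €350.

€350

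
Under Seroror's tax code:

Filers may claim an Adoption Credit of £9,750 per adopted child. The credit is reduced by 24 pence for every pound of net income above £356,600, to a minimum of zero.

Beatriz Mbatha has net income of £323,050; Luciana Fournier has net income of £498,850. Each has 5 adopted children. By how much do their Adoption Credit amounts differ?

Beatriz (£323,050): Adoption Credit: base = 5 × £9,750 = £48,750. £323,050 is at or below the £356,600 threshold, so the full £48,750 applies.
Luciana (£498,850): Adoption Credit: base = 5 × £9,750 = £48,750. 24% of the £142,250 excess over £356,600 is £34,140; credit = £48,750 − £34,140 = £14,610.
Difference: |£48,750 − £14,610| = £34,140.

£34,140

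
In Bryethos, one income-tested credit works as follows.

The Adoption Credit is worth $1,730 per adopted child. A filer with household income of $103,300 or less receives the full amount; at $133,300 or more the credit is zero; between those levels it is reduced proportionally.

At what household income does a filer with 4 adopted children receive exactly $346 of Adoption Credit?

$131,800

Full credit = 4 × $1,730 = $6,920.
$346 is 346/6,920 of the full $6,920, so 6,574/6,920 of the $30,000 range has been used: income = $103,300 + $30,000 × 6,574/6,920 = $131,800.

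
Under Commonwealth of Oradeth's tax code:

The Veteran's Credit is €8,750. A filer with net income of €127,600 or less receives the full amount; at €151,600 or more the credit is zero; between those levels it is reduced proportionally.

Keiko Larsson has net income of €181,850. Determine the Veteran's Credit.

€0

Veteran's Credit: €181,850 is at or above €151,600, so the credit is €0.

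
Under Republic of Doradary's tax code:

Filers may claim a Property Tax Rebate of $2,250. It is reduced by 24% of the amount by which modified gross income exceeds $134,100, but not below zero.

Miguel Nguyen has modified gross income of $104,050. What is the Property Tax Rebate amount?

Property Tax Rebate: $104,050 is at or below the $134,100 threshold, so the full $2,250 applies.

$2,250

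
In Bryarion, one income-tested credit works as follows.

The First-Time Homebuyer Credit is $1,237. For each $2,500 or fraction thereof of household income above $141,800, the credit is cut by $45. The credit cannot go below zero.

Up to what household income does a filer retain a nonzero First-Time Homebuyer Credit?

$209,300

After 27 increments the reduction is 27 × $45 = $1,215, leaving $22; one more increment wipes it out. Increment 27 ends at excess 27 × $2,500 = $67,500, so the highest qualifying income is $141,800 + $67,500 = $209,300.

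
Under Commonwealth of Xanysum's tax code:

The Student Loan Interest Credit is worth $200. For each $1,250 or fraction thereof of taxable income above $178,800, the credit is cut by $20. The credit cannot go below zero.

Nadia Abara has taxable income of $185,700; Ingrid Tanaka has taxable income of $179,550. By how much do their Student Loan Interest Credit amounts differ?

$100

Nadia ($185,700): Student Loan Interest Credit: income exceeds $178,800 by $6,900, which is 6 full-or-partial $1,250 increments; reduction = 6 × $20 = $120, leaving $80.
Ingrid ($179,550): Student Loan Interest Credit: income exceeds $178,800 by $750, which is 1 full-or-partial $1,250 increment; reduction = 1 × $20 = $20, leaving $180.
Difference: |$80 − $180| = $100.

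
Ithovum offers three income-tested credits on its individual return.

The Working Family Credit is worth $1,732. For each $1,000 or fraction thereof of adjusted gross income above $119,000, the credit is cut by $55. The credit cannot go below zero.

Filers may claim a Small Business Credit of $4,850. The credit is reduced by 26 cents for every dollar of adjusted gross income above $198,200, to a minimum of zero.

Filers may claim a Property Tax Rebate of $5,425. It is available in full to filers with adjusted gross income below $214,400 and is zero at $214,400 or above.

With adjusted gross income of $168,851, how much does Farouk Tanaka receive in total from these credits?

$10,275

Working Family Credit: income exceeds $119,000 by $49,851 → 50 increments × $55 = $2,750 ≥ base, so the credit is $0.
Small Business Credit: $168,851 is at or below the $198,200 threshold, so the full $4,850 applies.
Property Tax Rebate: $168,851 is below the $214,400 cutoff, so the full $5,425 applies.
Total: $0 + $4,850 + $5,425 = $10,275.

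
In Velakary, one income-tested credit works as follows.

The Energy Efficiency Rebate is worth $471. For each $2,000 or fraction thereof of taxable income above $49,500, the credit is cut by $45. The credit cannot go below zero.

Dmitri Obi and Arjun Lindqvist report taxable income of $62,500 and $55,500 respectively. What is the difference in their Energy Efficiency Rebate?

$180

Dmitri ($62,500): Energy Efficiency Rebate: income exceeds $49,500 by $13,000, which is 7 full-or-partial $2,000 increments; reduction = 7 × $45 = $315, leaving $156.
Arjun ($55,500): Energy Efficiency Rebate: income exceeds $49,500 by $6,000, which is 3 full-or-partial $2,000 increments; reduction = 3 × $45 = $135, leaving $336.
Difference: |$156 − $336| = $180.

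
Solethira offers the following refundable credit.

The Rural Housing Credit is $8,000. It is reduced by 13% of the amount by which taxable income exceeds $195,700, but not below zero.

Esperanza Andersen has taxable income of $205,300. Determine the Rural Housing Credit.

$6,752

Rural Housing Credit: 13% of the $9,600 excess over $195,700 is $1,248; credit = $8,000 − $1,248 = $6,752.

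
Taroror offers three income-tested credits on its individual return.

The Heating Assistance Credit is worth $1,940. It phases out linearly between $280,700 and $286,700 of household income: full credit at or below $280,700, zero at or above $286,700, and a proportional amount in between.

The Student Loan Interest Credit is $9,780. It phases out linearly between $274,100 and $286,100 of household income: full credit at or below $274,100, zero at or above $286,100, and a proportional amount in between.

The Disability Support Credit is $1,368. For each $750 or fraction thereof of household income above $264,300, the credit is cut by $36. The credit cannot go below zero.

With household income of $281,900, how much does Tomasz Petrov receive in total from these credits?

$5,479

Heating Assistance Credit: $281,900 is $1,200 into a $6,000 phase-out range, leaving 4,800/6,000 of the credit: $1,940 × 4,800/6,000 = $1,552.
Student Loan Interest Credit: $281,900 is $7,800 into a $12,000 phase-out range, leaving 4,200/12,000 of the credit: $9,780 × 4,200/12,000 = $3,423.
Disability Support Credit: income exceeds $264,300 by $17,600, which is 24 full-or-partial $750 increments; reduction = 24 × $36 = $864, leaving $504.
Total: $1,552 + $3,423 + $504 = $5,479.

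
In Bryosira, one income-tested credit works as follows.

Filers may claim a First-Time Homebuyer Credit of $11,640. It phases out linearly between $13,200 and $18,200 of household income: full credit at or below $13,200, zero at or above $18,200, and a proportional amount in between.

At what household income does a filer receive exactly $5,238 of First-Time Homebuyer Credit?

$15,950

$5,238 is 5,238/11,640 of the full $11,640, so 6,402/11,640 of the $5,000 range has been used: income = $13,200 + $5,000 × 6,402/11,640 = $15,950.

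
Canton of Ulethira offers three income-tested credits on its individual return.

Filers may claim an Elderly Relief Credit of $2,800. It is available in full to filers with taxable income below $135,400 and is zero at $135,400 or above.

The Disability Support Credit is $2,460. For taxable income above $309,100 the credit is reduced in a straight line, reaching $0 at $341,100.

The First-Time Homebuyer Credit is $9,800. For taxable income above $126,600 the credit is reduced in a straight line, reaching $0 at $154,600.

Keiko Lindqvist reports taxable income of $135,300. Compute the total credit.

$12,015

Elderly Relief Credit: $135,300 is below the $135,400 cutoff, so the full $2,800 applies.
Disability Support Credit: $135,300 is at or below the $309,100 threshold, so the full $2,460 applies.
First-Time Homebuyer Credit: $135,300 is $8,700 into a $28,000 phase-out range, leaving 19,300/28,000 of the credit: $9,800 × 19,300/28,000 = $6,755.
Total: $2,800 + $2,460 + $6,755 = $12,015.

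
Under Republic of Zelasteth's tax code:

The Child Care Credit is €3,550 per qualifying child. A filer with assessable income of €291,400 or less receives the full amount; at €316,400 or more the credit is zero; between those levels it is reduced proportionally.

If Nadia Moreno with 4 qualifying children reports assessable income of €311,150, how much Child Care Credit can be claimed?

Child Care Credit: base = 4 × €3,550 = €14,200. €311,150 is €19,750 into a €25,000 phase-out range, leaving 5,250/25,000 of the credit: €14,200 × 5,250/25,000 = €2,982.

€2,982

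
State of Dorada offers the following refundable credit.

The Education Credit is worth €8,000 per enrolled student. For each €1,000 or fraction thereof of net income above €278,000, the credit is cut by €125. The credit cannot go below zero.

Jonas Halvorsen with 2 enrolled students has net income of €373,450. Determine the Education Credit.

€4,000

Education Credit: base = 2 × €8,000 = €16,000. income exceeds €278,000 by €95,450, which is 96 full-or-partial €1,000 increments; reduction = 96 × €125 = €12,000, leaving €4,000.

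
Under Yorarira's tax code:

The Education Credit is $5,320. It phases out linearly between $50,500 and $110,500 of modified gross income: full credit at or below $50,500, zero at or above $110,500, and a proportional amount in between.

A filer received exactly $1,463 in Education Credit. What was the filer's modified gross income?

$1,463 is 1,463/5,320 of the full $5,320, so 3,857/5,320 of the $60,000 range has been used: income = $50,500 + $60,000 × 3,857/5,320 = $94,000.

$94,000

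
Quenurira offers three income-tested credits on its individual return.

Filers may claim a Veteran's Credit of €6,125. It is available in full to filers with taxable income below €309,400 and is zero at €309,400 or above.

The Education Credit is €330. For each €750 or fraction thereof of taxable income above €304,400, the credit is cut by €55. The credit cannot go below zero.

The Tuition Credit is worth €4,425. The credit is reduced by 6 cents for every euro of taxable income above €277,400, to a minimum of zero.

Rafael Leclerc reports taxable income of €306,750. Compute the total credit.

€8,899

Veteran's Credit: €306,750 is below the €309,400 cutoff, so the full €6,125 applies.
Education Credit: income exceeds €304,400 by €2,350, which is 4 full-or-partial €750 increments; reduction = 4 × €55 = €220, leaving €110.
Tuition Credit: 6% of the €29,350 excess over €277,400 is €1,761; credit = €4,425 − €1,761 = €2,664.
Total: €6,125 + €110 + €2,664 = €8,899.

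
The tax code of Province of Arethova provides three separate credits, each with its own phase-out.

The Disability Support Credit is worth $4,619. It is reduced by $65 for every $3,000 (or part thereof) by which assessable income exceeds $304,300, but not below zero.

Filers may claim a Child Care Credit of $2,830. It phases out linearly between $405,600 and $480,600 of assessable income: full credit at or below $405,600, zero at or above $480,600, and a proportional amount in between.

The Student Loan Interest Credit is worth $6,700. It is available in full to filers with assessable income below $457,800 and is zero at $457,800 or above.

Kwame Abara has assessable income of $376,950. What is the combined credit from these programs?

$12,524

Disability Support Credit: income exceeds $304,300 by $72,650, which is 25 full-or-partial $3,000 increments; reduction = 25 × $65 = $1,625, leaving $2,994.
Child Care Credit: $376,950 is at or below the $405,600 threshold, so the full $2,830 applies.
Student Loan Interest Credit: $376,950 is below the $457,800 cutoff, so the full $6,700 applies.
Total: $2,994 + $2,830 + $6,700 = $12,524.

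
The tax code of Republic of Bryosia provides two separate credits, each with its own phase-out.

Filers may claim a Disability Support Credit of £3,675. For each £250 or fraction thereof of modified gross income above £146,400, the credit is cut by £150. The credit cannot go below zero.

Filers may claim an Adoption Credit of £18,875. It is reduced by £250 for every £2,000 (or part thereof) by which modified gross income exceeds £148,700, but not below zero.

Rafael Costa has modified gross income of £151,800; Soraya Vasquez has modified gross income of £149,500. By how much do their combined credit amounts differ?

£1,600

Rafael (£151,800): Disability Support Credit: income exceeds £146,400 by £5,400, which is 22 full-or-partial £250 increments; reduction = 22 × £150 = £3,300, leaving £375. Adoption Credit: income exceeds £148,700 by £3,100, which is 2 full-or-partial £2,000 increments; reduction = 2 × £250 = £500, leaving £18,375. total £375 + £18,375 = £18,750
Soraya (£149,500): Disability Support Credit: income exceeds £146,400 by £3,100, which is 13 full-or-partial £250 increments; reduction = 13 × £150 = £1,950, leaving £1,725. Adoption Credit: income exceeds £148,700 by £800, which is 1 full-or-partial £2,000 increment; reduction = 1 × £250 = £250, leaving £18,625. total £1,725 + £18,625 = £20,350
Difference: |£18,750 − £20,350| = £1,600.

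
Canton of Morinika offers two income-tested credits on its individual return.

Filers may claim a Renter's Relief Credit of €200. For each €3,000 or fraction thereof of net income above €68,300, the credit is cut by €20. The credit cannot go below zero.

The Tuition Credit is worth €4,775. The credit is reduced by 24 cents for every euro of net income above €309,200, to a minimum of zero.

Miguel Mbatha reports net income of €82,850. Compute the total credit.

€4,875

Renter's Relief Credit: income exceeds €68,300 by €14,550, which is 5 full-or-partial €3,000 increments; reduction = 5 × €20 = €100, leaving €100.
Tuition Credit: €82,850 is at or below the €309,200 threshold, so the full €4,775 applies.
Total: €100 + €4,775 = €4,875.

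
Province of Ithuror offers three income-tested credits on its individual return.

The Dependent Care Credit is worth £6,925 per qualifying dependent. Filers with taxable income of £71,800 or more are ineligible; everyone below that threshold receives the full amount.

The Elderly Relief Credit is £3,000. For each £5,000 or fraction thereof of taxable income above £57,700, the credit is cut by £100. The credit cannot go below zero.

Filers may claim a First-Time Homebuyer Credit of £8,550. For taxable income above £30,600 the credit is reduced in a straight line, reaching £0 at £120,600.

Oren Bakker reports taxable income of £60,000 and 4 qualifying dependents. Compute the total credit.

£36,357

Dependent Care Credit: base = 4 × £6,925 = £27,700. £60,000 is below the £71,800 cutoff, so the full £27,700 applies.
Elderly Relief Credit: income exceeds £57,700 by £2,300, which is 1 full-or-partial £5,000 increment; reduction = 1 × £100 = £100, leaving £2,900.
First-Time Homebuyer Credit: £60,000 is £29,400 into a £90,000 phase-out range, leaving 60,600/90,000 of the credit: £8,550 × 60,600/90,000 = £5,757.
Total: £27,700 + £2,900 + £5,757 = £36,357.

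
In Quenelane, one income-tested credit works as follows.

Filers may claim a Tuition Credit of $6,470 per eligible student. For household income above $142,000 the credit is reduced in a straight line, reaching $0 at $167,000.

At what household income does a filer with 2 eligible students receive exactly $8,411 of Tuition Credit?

$150,750

Full credit = 2 × $6,470 = $12,940.
$8,411 is 8,411/12,940 of the full $12,940, so 4,529/12,940 of the $25,000 range has been used: income = $142,000 + $25,000 × 4,529/12,940 = $150,750.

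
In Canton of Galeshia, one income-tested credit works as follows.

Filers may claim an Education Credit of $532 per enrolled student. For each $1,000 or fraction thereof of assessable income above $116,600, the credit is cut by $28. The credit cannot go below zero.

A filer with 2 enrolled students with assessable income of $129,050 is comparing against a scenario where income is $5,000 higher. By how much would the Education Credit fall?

At $129,050 — base = 2 × $532 = $1,064. income exceeds $116,600 by $12,450, which is 13 full-or-partial $1,000 increments; reduction = 13 × $28 = $364, leaving $700.
At $134,050 — base = 2 × $532 = $1,064. income exceeds $116,600 by $17,450, which is 18 full-or-partial $1,000 increments; reduction = 18 × $28 = $504, leaving $560.
Lost: $700 − $560 = $140.

$140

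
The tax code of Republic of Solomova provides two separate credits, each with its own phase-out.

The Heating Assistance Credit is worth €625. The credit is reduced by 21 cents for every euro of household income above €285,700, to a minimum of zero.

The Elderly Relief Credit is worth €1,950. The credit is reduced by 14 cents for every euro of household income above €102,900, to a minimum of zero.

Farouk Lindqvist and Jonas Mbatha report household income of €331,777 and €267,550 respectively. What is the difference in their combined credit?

€625

Farouk (€331,777): Heating Assistance Credit: 21% of the €46,077 excess over €285,700 is €9,676.17 ≥ base, so the credit is €0. Elderly Relief Credit: 14% of the €228,877 excess over €102,900 is €32,042.78 ≥ base, so the credit is €0. total €0 + €0 = €0
Jonas (€267,550): Heating Assistance Credit: €267,550 is at or below the €285,700 threshold, so the full €625 applies. Elderly Relief Credit: 14% of the €164,650 excess over €102,900 is €23,051 ≥ base, so the credit is €0. total €625 + €0 = €625
Difference: |€0 − €625| = €625.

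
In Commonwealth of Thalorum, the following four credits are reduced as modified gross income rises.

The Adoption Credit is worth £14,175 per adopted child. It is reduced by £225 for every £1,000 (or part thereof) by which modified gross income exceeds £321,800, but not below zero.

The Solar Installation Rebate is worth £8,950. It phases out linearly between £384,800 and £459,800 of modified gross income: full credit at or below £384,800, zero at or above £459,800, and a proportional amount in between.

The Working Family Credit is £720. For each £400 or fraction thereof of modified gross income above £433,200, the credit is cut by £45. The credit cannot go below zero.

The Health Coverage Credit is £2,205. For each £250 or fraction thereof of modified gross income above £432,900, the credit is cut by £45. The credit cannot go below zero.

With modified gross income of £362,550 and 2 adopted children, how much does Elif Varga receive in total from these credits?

£31,000

Adoption Credit: base = 2 × £14,175 = £28,350. income exceeds £321,800 by £40,750, which is 41 full-or-partial £1,000 increments; reduction = 41 × £225 = £9,225, leaving £19,125.
Solar Installation Rebate: £362,550 is at or below the £384,800 threshold, so the full £8,950 applies.
Working Family Credit: £362,550 is at or below the £433,200 threshold, so the full £720 applies.
Health Coverage Credit: £362,550 is at or below the £432,900 threshold, so the full £2,205 applies.
Total: £19,125 + £8,950 + £720 + £2,205 = £31,000.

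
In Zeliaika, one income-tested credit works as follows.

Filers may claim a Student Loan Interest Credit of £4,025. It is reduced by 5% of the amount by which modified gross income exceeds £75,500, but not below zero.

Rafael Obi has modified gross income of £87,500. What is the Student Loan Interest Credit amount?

£3,425

Student Loan Interest Credit: 5% of the £12,000 excess over £75,500 is £600; credit = £4,025 − £600 = £3,425.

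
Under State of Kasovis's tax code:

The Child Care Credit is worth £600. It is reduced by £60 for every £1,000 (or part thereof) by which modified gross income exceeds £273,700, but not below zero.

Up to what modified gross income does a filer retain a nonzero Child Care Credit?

£282,700

After 9 increments the reduction is 9 × £60 = £540, leaving £60; one more increment wipes it out. Increment 9 ends at excess 9 × £1,000 = £9,000, so the highest qualifying income is £273,700 + £9,000 = £282,700.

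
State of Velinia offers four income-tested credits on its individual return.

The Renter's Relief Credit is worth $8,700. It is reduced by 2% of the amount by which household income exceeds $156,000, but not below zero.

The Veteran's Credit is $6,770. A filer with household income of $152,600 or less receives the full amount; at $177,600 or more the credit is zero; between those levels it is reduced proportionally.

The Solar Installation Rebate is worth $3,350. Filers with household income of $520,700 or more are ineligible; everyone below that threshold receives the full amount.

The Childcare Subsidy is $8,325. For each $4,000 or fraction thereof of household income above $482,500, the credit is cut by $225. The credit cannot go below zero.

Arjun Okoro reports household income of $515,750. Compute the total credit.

$11,155

Renter's Relief Credit: 2% of the $359,750 excess over $156,000 is $7,195; credit = $8,700 − $7,195 = $1,505.
Veteran's Credit: $515,750 is at or above $177,600, so the credit is $0.
Solar Installation Rebate: $515,750 is below the $520,700 cutoff, so the full $3,350 applies.
Childcare Subsidy: income exceeds $482,500 by $33,250, which is 9 full-or-partial $4,000 increments; reduction = 9 × $225 = $2,025, leaving $6,300.
Total: $1,505 + $0 + $3,350 + $6,300 = $11,155.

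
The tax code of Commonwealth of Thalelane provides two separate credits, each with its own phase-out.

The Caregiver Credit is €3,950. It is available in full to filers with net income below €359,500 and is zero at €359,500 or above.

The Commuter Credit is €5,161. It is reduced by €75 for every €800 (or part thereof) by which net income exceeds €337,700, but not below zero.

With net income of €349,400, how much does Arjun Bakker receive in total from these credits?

€7,986

Caregiver Credit: €349,400 is below the €359,500 cutoff, so the full €3,950 applies.
Commuter Credit: income exceeds €337,700 by €11,700, which is 15 full-or-partial €800 increments; reduction = 15 × €75 = €1,125, leaving €4,036.
Total: €3,950 + €4,036 = €7,986.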